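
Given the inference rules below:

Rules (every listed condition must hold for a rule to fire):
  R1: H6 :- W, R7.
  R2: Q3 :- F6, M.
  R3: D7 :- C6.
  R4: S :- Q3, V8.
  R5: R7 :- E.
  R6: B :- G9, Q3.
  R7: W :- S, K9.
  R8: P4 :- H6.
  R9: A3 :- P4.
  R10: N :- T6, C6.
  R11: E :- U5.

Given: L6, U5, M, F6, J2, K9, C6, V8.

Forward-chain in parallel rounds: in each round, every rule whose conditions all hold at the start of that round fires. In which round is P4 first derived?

Round 1 — R2, R3, R11, derive Q3, D7, E.
Round 2 — R4, R5, derive S, R7.
Round 3 — R7, derive W.
Round 4 — R1, derive H6.
Round 5 — R8, derive P4.
P4 first appears in round 5.

5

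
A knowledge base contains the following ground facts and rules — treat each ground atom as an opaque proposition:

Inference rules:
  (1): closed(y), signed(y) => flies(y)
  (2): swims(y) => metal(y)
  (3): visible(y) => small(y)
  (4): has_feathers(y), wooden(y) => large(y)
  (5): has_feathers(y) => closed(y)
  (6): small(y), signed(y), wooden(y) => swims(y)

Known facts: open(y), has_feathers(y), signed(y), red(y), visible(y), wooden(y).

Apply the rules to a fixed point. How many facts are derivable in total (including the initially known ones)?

Round 1 fires (3), (4), (5), giving small(y), large(y), closed(y).
Round 2 fires (1), (6), giving flies(y), swims(y).
Round 3 fires (2), giving metal(y).
Closure: {closed(y), flies(y), has_feathers(y), large(y), metal(y), open(y), red(y), signed(y), small(y), swims(y), visible(y), wooden(y)} — 12 facts.

12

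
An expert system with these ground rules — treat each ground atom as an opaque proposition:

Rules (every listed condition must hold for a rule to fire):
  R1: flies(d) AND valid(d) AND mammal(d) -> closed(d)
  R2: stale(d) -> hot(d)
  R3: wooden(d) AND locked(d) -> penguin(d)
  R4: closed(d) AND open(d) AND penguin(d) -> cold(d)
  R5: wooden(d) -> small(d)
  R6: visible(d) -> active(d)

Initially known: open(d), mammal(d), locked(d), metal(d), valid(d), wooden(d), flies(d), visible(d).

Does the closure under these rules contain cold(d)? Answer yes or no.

yes

Round 1: R1 [flies(d) AND valid(d) AND mammal(d) -> closed(d)]; R3 [wooden(d) AND locked(d) -> penguin(d)]; R5 [wooden(d) -> small(d)]; R6 [visible(d) -> active(d)]. Adds closed(d), penguin(d), small(d), active(d).
Round 2: R4 [closed(d) AND open(d) AND penguin(d) -> cold(d)]. Adds cold(d).
cold(d) appears in round 2, so it is derivable.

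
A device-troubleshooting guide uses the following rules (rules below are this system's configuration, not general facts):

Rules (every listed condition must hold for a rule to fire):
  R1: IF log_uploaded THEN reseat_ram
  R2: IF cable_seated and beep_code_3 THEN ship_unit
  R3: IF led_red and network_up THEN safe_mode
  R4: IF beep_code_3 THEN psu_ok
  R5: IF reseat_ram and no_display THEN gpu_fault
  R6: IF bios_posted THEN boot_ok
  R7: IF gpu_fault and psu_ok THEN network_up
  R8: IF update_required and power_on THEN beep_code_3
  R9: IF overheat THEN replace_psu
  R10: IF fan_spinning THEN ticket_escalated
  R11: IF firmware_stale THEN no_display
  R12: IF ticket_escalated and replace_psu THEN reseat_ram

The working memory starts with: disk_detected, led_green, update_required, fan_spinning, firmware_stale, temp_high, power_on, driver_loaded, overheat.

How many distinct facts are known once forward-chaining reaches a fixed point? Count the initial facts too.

[1] R8 [IF update_required and power_on THEN beep_code_3]; R9 [IF overheat THEN replace_psu]; R10 [IF fan_spinning THEN ticket_escalated]; R11 [IF firmware_stale THEN no_display]. ⇒ new: beep_code_3, replace_psu, ticket_escalated, no_display.
[2] R4 [IF beep_code_3 THEN psu_ok]; R12 [IF ticket_escalated and replace_psu THEN reseat_ram]. ⇒ new: psu_ok, reseat_ram.
[3] R5 [IF reseat_ram and no_display THEN gpu_fault]. ⇒ new: gpu_fault.
[4] R7 [IF gpu_fault and psu_ok THEN network_up]. ⇒ new: network_up.
Closure: {beep_code_3, disk_detected, driver_loaded, fan_spinning, firmware_stale, gpu_fault, led_green, network_up, no_display, overheat, power_on, psu_ok, replace_psu, reseat_ram, temp_high, ticket_escalated, update_required} — 17 facts.

17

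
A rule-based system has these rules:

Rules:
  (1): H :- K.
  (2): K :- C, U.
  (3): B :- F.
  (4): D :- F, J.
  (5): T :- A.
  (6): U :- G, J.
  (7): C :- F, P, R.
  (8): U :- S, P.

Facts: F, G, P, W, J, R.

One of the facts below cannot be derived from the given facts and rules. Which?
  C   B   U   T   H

T

[1] (3) [B :- F.]; (4) [D :- F, J.]; (6) [U :- G, J.]; (7) [C :- F, P, R.]. ⇒ new: B, D, U, C.
[2] (2) [K :- C, U.]. ⇒ new: K.
[3] (1) [H :- K.]. ⇒ new: H.
Derived: C (round 1), H (round 3), B (round 1), U (round 1). T never appears in any round.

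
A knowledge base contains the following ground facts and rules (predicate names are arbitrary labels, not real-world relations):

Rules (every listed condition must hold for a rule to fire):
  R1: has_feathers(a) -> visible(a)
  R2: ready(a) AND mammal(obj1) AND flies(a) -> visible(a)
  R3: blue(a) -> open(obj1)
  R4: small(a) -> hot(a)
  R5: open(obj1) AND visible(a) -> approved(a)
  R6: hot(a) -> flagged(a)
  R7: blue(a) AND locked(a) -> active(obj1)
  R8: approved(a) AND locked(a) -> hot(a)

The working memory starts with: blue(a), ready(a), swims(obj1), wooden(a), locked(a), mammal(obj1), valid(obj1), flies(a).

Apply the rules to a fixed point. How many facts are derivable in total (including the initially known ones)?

14

Round 1 fires R2, R3, R7, giving visible(a), open(obj1), active(obj1).
Round 2 fires R5, giving approved(a).
Round 3 fires R8, giving hot(a).
Round 4 fires R6, giving flagged(a).
Closure: {active(obj1), approved(a), blue(a), flagged(a), flies(a), hot(a), locked(a), mammal(obj1), open(obj1), ready(a), swims(obj1), valid(obj1), visible(a), wooden(a)} — 14 facts.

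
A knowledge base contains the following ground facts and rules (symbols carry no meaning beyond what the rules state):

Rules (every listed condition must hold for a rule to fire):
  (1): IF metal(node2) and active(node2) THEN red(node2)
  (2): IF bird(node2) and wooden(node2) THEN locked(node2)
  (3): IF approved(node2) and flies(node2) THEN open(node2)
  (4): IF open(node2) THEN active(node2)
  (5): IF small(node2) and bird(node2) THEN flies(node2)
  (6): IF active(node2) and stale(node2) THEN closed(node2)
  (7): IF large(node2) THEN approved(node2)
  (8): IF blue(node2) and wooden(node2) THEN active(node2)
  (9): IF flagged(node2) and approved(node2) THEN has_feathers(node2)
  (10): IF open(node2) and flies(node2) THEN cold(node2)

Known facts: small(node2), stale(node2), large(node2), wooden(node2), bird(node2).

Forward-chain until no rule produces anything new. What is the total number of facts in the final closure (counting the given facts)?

Round 1: (2) [IF bird(node2) and wooden(node2) THEN locked(node2)]; (5) [IF small(node2) and bird(node2) THEN flies(node2)]; (7) [IF large(node2) THEN approved(node2)]. New: locked(node2), flies(node2), approved(node2).
Round 2: (3) [IF approved(node2) and flies(node2) THEN open(node2)]. New: open(node2).
Round 3: (4) [IF open(node2) THEN active(node2)]; (10) [IF open(node2) and flies(node2) THEN cold(node2)]. New: active(node2), cold(node2).
Round 4: (6) [IF active(node2) and stale(node2) THEN closed(node2)]. New: closed(node2).
Closure: {active(node2), approved(node2), bird(node2), closed(node2), cold(node2), flies(node2), large(node2), locked(node2), open(node2), small(node2), stale(node2), wooden(node2)} — 12 facts.

12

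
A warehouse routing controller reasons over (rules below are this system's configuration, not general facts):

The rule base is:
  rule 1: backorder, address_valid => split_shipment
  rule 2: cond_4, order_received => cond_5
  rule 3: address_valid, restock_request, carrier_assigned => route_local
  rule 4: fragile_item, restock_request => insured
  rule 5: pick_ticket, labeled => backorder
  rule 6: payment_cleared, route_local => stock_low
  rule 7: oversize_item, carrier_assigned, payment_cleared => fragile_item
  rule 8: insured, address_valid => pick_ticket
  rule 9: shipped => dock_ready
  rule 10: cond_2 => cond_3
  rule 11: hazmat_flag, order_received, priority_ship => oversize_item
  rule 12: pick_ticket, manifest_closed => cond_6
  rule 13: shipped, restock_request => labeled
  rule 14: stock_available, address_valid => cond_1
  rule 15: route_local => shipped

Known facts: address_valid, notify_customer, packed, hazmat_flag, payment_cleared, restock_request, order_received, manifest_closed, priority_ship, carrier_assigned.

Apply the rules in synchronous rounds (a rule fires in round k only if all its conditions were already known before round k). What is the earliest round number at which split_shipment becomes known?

6

Round 1: rule 3 [address_valid, restock_request, carrier_assigned => route_local]; rule 11 [hazmat_flag, order_received, priority_ship => oversize_item]. New: route_local, oversize_item.
Round 2: rule 6 [payment_cleared, route_local => stock_low]; rule 7 [oversize_item, carrier_assigned, payment_cleared => fragile_item]; rule 15 [route_local => shipped]. New: stock_low, fragile_item, shipped.
Round 3: rule 4 [fragile_item, restock_request => insured]; rule 9 [shipped => dock_ready]; rule 13 [shipped, restock_request => labeled]. New: insured, dock_ready, labeled.
Round 4: rule 8 [insured, address_valid => pick_ticket]. New: pick_ticket.
Round 5: rule 5 [pick_ticket, labeled => backorder]; rule 12 [pick_ticket, manifest_closed => cond_6]. New: backorder, cond_6.
Round 6: rule 1 [backorder, address_valid => split_shipment]. New: split_shipment.
split_shipment first appears in round 6.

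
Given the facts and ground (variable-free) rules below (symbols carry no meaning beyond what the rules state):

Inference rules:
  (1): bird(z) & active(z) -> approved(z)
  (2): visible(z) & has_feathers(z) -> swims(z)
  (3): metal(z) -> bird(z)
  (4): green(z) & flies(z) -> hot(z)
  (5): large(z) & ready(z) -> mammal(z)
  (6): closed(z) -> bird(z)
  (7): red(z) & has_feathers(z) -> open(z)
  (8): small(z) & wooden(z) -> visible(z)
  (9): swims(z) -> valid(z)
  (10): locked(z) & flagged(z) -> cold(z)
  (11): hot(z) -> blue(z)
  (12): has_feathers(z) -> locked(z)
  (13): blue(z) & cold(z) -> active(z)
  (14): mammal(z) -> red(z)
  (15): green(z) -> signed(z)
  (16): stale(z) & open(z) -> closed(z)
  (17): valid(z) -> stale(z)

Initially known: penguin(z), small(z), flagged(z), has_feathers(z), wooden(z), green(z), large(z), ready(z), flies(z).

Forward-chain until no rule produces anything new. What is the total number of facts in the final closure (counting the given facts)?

25

Round 1: (4) [green(z) & flies(z) -> hot(z)]; (5) [large(z) & ready(z) -> mammal(z)]; (8) [small(z) & wooden(z) -> visible(z)]; (12) [has_feathers(z) -> locked(z)]; (15) [green(z) -> signed(z)]. New: hot(z), mammal(z), visible(z), locked(z), signed(z).
Round 2: (2) [visible(z) & has_feathers(z) -> swims(z)]; (10) [locked(z) & flagged(z) -> cold(z)]; (11) [hot(z) -> blue(z)]; (14) [mammal(z) -> red(z)]. New: swims(z), cold(z), blue(z), red(z).
Round 3: (7) [red(z) & has_feathers(z) -> open(z)]; (9) [swims(z) -> valid(z)]; (13) [blue(z) & cold(z) -> active(z)]. New: open(z), valid(z), active(z).
Round 4: (17) [valid(z) -> stale(z)]. New: stale(z).
Round 5: (16) [stale(z) & open(z) -> closed(z)]. New: closed(z).
Round 6: (6) [closed(z) -> bird(z)]. New: bird(z).
Round 7: (1) [bird(z) & active(z) -> approved(z)]. New: approved(z).
Closure: {active(z), approved(z), bird(z), blue(z), closed(z), cold(z), flagged(z), flies(z), green(z), has_feathers(z), hot(z), large(z), locked(z), mammal(z), open(z), penguin(z), ready(z), red(z), signed(z), small(z), stale(z), swims(z), valid(z), visible(z), wooden(z)} — 25 facts.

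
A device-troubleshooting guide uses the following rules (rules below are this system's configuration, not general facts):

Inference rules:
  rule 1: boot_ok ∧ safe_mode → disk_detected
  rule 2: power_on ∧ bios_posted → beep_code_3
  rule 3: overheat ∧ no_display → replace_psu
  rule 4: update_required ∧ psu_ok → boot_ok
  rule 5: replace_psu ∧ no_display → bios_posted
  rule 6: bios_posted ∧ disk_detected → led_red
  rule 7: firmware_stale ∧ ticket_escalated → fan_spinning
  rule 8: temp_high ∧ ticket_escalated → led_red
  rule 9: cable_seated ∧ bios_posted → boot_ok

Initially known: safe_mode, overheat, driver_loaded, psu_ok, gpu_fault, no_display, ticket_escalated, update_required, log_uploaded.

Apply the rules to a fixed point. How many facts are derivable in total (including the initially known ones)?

14

Round 1 fires rule 3, rule 4, giving replace_psu, boot_ok.
Round 2 fires rule 1, rule 5, giving disk_detected, bios_posted.
Round 3 fires rule 6, giving led_red.
Closure: {bios_posted, boot_ok, disk_detected, driver_loaded, gpu_fault, led_red, log_uploaded, no_display, overheat, psu_ok, replace_psu, safe_mode, ticket_escalated, update_required} — 14 facts.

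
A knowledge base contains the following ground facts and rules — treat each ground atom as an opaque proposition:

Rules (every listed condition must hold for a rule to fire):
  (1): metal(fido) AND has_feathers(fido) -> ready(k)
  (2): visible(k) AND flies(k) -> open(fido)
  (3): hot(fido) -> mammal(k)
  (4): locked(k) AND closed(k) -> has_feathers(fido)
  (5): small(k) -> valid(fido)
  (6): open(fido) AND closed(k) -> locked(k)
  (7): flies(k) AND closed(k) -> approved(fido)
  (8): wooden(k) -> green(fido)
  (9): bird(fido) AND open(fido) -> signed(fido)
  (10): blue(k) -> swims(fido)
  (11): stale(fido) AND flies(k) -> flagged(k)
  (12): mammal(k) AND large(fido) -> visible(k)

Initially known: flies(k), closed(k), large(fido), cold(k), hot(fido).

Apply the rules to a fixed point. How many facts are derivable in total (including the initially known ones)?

Round 1: (3) [hot(fido) -> mammal(k)]; (7) [flies(k) AND closed(k) -> approved(fido)]. New: mammal(k), approved(fido).
Round 2: (12) [mammal(k) AND large(fido) -> visible(k)]. New: visible(k).
Round 3: (2) [visible(k) AND flies(k) -> open(fido)]. New: open(fido).
Round 4: (6) [open(fido) AND closed(k) -> locked(k)]. New: locked(k).
Round 5: (4) [locked(k) AND closed(k) -> has_feathers(fido)]. New: has_feathers(fido).
Closure: {approved(fido), closed(k), cold(k), flies(k), has_feathers(fido), hot(fido), large(fido), locked(k), mammal(k), open(fido), visible(k)} — 11 facts.

11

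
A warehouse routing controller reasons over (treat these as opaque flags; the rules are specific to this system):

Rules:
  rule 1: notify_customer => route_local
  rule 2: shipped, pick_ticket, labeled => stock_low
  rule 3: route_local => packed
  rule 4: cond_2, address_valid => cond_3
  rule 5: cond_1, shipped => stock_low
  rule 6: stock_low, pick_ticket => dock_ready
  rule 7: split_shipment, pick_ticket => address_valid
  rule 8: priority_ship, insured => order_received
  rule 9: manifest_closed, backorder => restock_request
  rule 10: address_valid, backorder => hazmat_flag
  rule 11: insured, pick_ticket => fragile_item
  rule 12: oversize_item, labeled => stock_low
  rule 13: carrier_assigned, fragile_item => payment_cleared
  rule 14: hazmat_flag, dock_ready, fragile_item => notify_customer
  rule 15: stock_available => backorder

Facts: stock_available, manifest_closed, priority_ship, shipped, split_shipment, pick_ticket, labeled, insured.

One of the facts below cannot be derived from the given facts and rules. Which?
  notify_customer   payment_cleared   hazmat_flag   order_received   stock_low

Round 1: rule 2 [shipped, pick_ticket, labeled => stock_low]; rule 7 [split_shipment, pick_ticket => address_valid]; rule 8 [priority_ship, insured => order_received]; rule 11 [insured, pick_ticket => fragile_item]; rule 15 [stock_available => backorder]. Adds stock_low, address_valid, order_received, fragile_item, backorder.
Round 2: rule 6 [stock_low, pick_ticket => dock_ready]; rule 9 [manifest_closed, backorder => restock_request]; rule 10 [address_valid, backorder => hazmat_flag]. Adds dock_ready, restock_request, hazmat_flag.
Round 3: rule 14 [hazmat_flag, dock_ready, fragile_item => notify_customer]. Adds notify_customer.
Round 4: rule 1 [notify_customer => route_local]. Adds route_local.
Round 5: rule 3 [route_local => packed]. Adds packed.
Derived: hazmat_flag (round 2), notify_customer (round 3), order_received (round 1), stock_low (round 1). payment_cleared never appears in any round.

payment_cleared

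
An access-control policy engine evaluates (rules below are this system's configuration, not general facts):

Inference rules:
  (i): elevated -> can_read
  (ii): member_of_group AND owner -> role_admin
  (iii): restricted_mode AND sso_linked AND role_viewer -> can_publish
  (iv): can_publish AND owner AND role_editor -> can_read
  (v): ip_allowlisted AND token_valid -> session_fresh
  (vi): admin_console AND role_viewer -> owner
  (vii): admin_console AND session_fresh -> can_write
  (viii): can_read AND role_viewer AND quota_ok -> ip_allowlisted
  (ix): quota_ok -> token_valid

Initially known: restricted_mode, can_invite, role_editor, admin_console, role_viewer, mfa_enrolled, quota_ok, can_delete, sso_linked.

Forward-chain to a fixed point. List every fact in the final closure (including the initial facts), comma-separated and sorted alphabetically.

Round 1: (iii) [restricted_mode AND sso_linked AND role_viewer -> can_publish]; (vi) [admin_console AND role_viewer -> owner]; (ix) [quota_ok -> token_valid]. New: can_publish, owner, token_valid.
Round 2: (iv) [can_publish AND owner AND role_editor -> can_read]. New: can_read.
Round 3: (viii) [can_read AND role_viewer AND quota_ok -> ip_allowlisted]. New: ip_allowlisted.
Round 4: (v) [ip_allowlisted AND token_valid -> session_fresh]. New: session_fresh.
Round 5: (vii) [admin_console AND session_fresh -> can_write]. New: can_write.

admin_console, can_delete, can_invite, can_publish, can_read, can_write, ip_allowlisted, mfa_enrolled, owner, quota_ok, restricted_mode, role_editor, role_viewer, session_fresh, sso_linked, token_valid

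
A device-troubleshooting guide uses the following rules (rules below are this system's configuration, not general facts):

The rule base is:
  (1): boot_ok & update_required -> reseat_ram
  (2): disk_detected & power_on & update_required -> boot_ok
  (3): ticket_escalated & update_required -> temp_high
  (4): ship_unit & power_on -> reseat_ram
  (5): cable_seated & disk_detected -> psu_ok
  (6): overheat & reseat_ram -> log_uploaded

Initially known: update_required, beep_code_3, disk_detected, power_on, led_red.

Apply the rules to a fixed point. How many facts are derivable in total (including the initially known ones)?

Round 1 — (2), derive boot_ok.
Round 2 — (1), derive reseat_ram.
Closure: {beep_code_3, boot_ok, disk_detected, led_red, power_on, reseat_ram, update_required} — 7 facts.

7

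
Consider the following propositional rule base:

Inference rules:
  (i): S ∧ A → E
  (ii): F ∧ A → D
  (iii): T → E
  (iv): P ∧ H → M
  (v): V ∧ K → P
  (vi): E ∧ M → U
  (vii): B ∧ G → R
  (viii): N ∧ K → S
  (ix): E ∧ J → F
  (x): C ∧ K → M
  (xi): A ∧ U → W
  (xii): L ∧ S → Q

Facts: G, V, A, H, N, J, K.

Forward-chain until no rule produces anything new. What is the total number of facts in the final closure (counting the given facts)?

15

Round 1: (v) [V ∧ K → P]; (viii) [N ∧ K → S]. New: P, S.
Round 2: (i) [S ∧ A → E]; (iv) [P ∧ H → M]. New: E, M.
Round 3: (vi) [E ∧ M → U]; (ix) [E ∧ J → F]. New: U, F.
Round 4: (ii) [F ∧ A → D]; (xi) [A ∧ U → W]. New: D, W.
Closure: {A, D, E, F, G, H, J, K, M, N, P, S, U, V, W} — 15 facts.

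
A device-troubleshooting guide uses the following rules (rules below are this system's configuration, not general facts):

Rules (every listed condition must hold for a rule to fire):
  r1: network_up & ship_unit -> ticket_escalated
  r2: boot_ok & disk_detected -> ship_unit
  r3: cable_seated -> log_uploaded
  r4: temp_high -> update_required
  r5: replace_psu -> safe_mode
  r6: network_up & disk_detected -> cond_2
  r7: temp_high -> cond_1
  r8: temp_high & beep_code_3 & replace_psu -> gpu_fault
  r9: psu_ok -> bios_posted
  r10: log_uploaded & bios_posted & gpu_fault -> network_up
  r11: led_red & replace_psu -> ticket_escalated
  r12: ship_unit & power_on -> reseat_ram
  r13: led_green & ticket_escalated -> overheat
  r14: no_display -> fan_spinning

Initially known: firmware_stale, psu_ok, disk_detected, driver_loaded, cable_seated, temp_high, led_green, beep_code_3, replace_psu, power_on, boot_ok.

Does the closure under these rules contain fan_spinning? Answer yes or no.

[1] r2 [boot_ok & disk_detected -> ship_unit]; r3 [cable_seated -> log_uploaded]; r4 [temp_high -> update_required]; r5 [replace_psu -> safe_mode]; r7 [temp_high -> cond_1]; r8 [temp_high & beep_code_3 & replace_psu -> gpu_fault]; r9 [psu_ok -> bios_posted]. ⇒ new: ship_unit, log_uploaded, update_required, safe_mode, cond_1, gpu_fault, bios_posted.
[2] r10 [log_uploaded & bios_posted & gpu_fault -> network_up]; r12 [ship_unit & power_on -> reseat_ram]. ⇒ new: network_up, reseat_ram.
[3] r1 [network_up & ship_unit -> ticket_escalated]; r6 [network_up & disk_detected -> cond_2]. ⇒ new: ticket_escalated, cond_2.
[4] r13 [led_green & ticket_escalated -> overheat]. ⇒ new: overheat.
Fixed point reached. fan_spinning is concluded only by r14; r14 needs no_display (never derived).

no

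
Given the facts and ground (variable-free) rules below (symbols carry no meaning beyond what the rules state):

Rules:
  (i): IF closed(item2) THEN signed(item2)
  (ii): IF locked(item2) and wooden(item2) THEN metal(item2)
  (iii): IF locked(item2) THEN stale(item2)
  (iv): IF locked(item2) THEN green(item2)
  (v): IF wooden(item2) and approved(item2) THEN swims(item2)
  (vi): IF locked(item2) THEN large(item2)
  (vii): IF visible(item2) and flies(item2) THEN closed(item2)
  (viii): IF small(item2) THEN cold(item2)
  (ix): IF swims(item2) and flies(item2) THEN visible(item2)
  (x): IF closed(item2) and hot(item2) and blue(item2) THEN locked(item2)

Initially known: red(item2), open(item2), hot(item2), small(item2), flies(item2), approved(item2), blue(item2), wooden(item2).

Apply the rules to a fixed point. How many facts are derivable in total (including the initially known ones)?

18

Round 1: (v) [IF wooden(item2) and approved(item2) THEN swims(item2)]; (viii) [IF small(item2) THEN cold(item2)]. New: swims(item2), cold(item2).
Round 2: (ix) [IF swims(item2) and flies(item2) THEN visible(item2)]. New: visible(item2).
Round 3: (vii) [IF visible(item2) and flies(item2) THEN closed(item2)]. New: closed(item2).
Round 4: (i) [IF closed(item2) THEN signed(item2)]; (x) [IF closed(item2) and hot(item2) and blue(item2) THEN locked(item2)]. New: signed(item2), locked(item2).
Round 5: (ii) [IF locked(item2) and wooden(item2) THEN metal(item2)]; (iii) [IF locked(item2) THEN stale(item2)]; (iv) [IF locked(item2) THEN green(item2)]; (vi) [IF locked(item2) THEN large(item2)]. New: metal(item2), stale(item2), green(item2), large(item2).
Closure: {approved(item2), blue(item2), closed(item2), cold(item2), flies(item2), green(item2), hot(item2), large(item2), locked(item2), metal(item2), open(item2), red(item2), signed(item2), small(item2), stale(item2), swims(item2), visible(item2), wooden(item2)} — 18 facts.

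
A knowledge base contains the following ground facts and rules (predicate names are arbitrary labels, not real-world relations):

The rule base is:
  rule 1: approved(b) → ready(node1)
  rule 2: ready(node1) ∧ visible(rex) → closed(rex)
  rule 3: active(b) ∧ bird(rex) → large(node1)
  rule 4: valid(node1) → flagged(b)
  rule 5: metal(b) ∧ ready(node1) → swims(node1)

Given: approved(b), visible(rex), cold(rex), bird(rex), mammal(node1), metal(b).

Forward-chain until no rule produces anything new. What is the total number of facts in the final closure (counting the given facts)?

9

[1] rule 1 [approved(b) → ready(node1)]. ⇒ new: ready(node1).
[2] rule 2 [ready(node1) ∧ visible(rex) → closed(rex)]; rule 5 [metal(b) ∧ ready(node1) → swims(node1)]. ⇒ new: closed(rex), swims(node1).
Closure: {approved(b), bird(rex), closed(rex), cold(rex), mammal(node1), metal(b), ready(node1), swims(node1), visible(rex)} — 9 facts.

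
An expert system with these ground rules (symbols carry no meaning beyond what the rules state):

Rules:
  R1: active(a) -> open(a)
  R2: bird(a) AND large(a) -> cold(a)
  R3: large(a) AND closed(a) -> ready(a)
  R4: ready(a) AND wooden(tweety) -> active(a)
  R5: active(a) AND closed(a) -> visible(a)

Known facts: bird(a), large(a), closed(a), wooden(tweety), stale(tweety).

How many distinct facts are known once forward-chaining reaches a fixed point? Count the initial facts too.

Round 1 — R2, R3, derive cold(a), ready(a).
Round 2 — R4, derive active(a).
Round 3 — R1, R5, derive open(a), visible(a).
Closure: {active(a), bird(a), closed(a), cold(a), large(a), open(a), ready(a), stale(tweety), visible(a), wooden(tweety)} — 10 facts.

10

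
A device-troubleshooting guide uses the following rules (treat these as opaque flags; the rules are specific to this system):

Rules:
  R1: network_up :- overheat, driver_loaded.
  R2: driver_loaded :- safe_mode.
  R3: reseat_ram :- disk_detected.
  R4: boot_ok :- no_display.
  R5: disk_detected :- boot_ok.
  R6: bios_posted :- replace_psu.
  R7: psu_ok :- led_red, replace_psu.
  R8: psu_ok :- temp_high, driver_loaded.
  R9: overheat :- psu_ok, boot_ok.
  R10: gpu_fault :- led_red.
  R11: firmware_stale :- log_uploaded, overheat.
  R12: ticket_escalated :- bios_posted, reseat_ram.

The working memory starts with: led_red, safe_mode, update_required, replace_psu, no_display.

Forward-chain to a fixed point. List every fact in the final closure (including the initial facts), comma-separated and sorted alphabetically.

bios_posted, boot_ok, disk_detected, driver_loaded, gpu_fault, led_red, network_up, no_display, overheat, psu_ok, replace_psu, reseat_ram, safe_mode, ticket_escalated, update_required

Round 1 — R2, R4, R6, R7, R10, derive driver_loaded, boot_ok, bios_posted, psu_ok, gpu_fault.
Round 2 — R5, R9, derive disk_detected, overheat.
Round 3 — R1, R3, derive network_up, reseat_ram.
Round 4 — R12, derive ticket_escalated.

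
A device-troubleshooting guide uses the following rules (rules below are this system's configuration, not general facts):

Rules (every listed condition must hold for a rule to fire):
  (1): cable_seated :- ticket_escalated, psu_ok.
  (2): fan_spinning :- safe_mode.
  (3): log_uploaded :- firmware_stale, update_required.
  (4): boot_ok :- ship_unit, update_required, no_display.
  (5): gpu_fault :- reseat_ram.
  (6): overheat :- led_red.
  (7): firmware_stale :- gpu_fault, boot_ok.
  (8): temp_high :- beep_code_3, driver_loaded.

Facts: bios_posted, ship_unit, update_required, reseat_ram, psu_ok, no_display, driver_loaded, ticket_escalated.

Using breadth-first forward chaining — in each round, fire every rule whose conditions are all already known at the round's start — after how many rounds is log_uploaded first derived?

[1] (1) [cable_seated :- ticket_escalated, psu_ok.]; (4) [boot_ok :- ship_unit, update_required, no_display.]; (5) [gpu_fault :- reseat_ram.]. ⇒ new: cable_seated, boot_ok, gpu_fault.
[2] (7) [firmware_stale :- gpu_fault, boot_ok.]. ⇒ new: firmware_stale.
[3] (3) [log_uploaded :- firmware_stale, update_required.]. ⇒ new: log_uploaded.
log_uploaded first appears in round 3.

3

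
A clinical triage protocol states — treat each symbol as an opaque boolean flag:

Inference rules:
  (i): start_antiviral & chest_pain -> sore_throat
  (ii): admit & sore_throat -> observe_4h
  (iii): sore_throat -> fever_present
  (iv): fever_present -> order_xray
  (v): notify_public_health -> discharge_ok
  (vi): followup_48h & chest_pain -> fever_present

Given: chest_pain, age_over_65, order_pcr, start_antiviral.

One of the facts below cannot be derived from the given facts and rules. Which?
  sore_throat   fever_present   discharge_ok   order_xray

Round 1 — (i), derive sore_throat.
Round 2 — (iii), derive fever_present.
Round 3 — (iv), derive order_xray.
Derived: fever_present (round 2), order_xray (round 3), sore_throat (round 1). discharge_ok never appears in any round.

discharge_ok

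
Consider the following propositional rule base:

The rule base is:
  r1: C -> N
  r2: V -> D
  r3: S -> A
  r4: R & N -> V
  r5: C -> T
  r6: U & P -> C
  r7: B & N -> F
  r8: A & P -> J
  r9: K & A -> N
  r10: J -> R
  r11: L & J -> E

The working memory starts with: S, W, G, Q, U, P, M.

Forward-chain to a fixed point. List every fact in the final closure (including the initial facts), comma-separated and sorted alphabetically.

A, C, D, G, J, M, N, P, Q, R, S, T, U, V, W

Round 1: r3 [S -> A]; r6 [U & P -> C]. New: A, C.
Round 2: r1 [C -> N]; r5 [C -> T]; r8 [A & P -> J]. New: N, T, J.
Round 3: r10 [J -> R]. New: R.
Round 4: r4 [R & N -> V]. New: V.
Round 5: r2 [V -> D]. New: D.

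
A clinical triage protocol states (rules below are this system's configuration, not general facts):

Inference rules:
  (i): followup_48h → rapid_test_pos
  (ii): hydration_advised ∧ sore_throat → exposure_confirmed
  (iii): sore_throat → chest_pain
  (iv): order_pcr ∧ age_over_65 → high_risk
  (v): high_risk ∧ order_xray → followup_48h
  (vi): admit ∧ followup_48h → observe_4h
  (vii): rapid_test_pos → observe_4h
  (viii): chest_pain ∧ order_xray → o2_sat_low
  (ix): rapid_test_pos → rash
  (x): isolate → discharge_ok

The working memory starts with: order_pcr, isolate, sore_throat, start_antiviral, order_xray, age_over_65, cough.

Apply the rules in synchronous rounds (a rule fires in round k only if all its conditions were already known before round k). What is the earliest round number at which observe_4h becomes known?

4

Round 1: (iii) [sore_throat → chest_pain]; (iv) [order_pcr ∧ age_over_65 → high_risk]; (x) [isolate → discharge_ok]. Adds chest_pain, high_risk, discharge_ok.
Round 2: (v) [high_risk ∧ order_xray → followup_48h]; (viii) [chest_pain ∧ order_xray → o2_sat_low]. Adds followup_48h, o2_sat_low.
Round 3: (i) [followup_48h → rapid_test_pos]. Adds rapid_test_pos.
Round 4: (vii) [rapid_test_pos → observe_4h]; (ix) [rapid_test_pos → rash]. Adds observe_4h, rash.
observe_4h first appears in round 4.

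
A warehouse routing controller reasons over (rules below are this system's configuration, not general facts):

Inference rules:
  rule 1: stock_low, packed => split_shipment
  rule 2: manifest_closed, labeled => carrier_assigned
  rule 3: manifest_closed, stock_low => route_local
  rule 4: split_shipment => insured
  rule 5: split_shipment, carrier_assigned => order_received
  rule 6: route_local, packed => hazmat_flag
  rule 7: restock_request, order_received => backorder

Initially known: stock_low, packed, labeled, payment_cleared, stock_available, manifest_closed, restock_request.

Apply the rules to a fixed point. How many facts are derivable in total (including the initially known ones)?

Round 1: rule 1 [stock_low, packed => split_shipment]; rule 2 [manifest_closed, labeled => carrier_assigned]; rule 3 [manifest_closed, stock_low => route_local]. New: split_shipment, carrier_assigned, route_local.
Round 2: rule 4 [split_shipment => insured]; rule 5 [split_shipment, carrier_assigned => order_received]; rule 6 [route_local, packed => hazmat_flag]. New: insured, order_received, hazmat_flag.
Round 3: rule 7 [restock_request, order_received => backorder]. New: backorder.
Closure: {backorder, carrier_assigned, hazmat_flag, insured, labeled, manifest_closed, order_received, packed, payment_cleared, restock_request, route_local, split_shipment, stock_available, stock_low} — 14 facts.

14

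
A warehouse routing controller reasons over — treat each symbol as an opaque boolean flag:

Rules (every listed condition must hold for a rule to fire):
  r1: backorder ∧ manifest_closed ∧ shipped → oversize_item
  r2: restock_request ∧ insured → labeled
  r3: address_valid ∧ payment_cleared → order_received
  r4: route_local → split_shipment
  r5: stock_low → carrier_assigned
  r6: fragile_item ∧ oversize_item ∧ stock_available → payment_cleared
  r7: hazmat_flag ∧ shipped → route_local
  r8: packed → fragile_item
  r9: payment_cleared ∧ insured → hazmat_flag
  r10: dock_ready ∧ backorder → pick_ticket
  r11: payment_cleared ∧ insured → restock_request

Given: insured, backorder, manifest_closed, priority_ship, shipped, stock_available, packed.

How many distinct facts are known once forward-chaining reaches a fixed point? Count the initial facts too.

15

[1] r1 [backorder ∧ manifest_closed ∧ shipped → oversize_item]; r8 [packed → fragile_item]. ⇒ new: oversize_item, fragile_item.
[2] r6 [fragile_item ∧ oversize_item ∧ stock_available → payment_cleared]. ⇒ new: payment_cleared.
[3] r9 [payment_cleared ∧ insured → hazmat_flag]; r11 [payment_cleared ∧ insured → restock_request]. ⇒ new: hazmat_flag, restock_request.
[4] r2 [restock_request ∧ insured → labeled]; r7 [hazmat_flag ∧ shipped → route_local]. ⇒ new: labeled, route_local.
[5] r4 [route_local → split_shipment]. ⇒ new: split_shipment.
Closure: {backorder, fragile_item, hazmat_flag, insured, labeled, manifest_closed, oversize_item, packed, payment_cleared, priority_ship, restock_request, route_local, shipped, split_shipment, stock_available} — 15 facts.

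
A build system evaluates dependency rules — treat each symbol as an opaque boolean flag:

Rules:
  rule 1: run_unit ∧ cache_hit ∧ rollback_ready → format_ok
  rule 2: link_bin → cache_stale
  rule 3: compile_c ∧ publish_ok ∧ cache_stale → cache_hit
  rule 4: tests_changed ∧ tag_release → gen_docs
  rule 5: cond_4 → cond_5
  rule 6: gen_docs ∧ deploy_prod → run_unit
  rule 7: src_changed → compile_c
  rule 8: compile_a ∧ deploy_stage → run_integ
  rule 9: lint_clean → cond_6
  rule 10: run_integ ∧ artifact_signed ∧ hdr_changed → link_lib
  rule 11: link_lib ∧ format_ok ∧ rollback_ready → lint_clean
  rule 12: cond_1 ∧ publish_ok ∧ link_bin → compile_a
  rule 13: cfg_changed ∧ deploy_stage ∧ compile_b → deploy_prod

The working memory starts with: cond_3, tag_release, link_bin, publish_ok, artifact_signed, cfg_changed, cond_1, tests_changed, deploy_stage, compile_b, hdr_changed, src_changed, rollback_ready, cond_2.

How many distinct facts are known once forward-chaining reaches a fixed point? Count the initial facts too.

26

[1] rule 2 [link_bin → cache_stale]; rule 4 [tests_changed ∧ tag_release → gen_docs]; rule 7 [src_changed → compile_c]; rule 12 [cond_1 ∧ publish_ok ∧ link_bin → compile_a]; rule 13 [cfg_changed ∧ deploy_stage ∧ compile_b → deploy_prod]. ⇒ new: cache_stale, gen_docs, compile_c, compile_a, deploy_prod.
[2] rule 3 [compile_c ∧ publish_ok ∧ cache_stale → cache_hit]; rule 6 [gen_docs ∧ deploy_prod → run_unit]; rule 8 [compile_a ∧ deploy_stage → run_integ]. ⇒ new: cache_hit, run_unit, run_integ.
[3] rule 1 [run_unit ∧ cache_hit ∧ rollback_ready → format_ok]; rule 10 [run_integ ∧ artifact_signed ∧ hdr_changed → link_lib]. ⇒ new: format_ok, link_lib.
[4] rule 11 [link_lib ∧ format_ok ∧ rollback_ready → lint_clean]. ⇒ new: lint_clean.
[5] rule 9 [lint_clean → cond_6]. ⇒ new: cond_6.
Closure: {artifact_signed, cache_hit, cache_stale, cfg_changed, compile_a, compile_b, compile_c, cond_1, cond_2, cond_3, cond_6, deploy_prod, deploy_stage, format_ok, gen_docs, hdr_changed, link_bin, link_lib, lint_clean, publish_ok, rollback_ready, run_integ, run_unit, src_changed, tag_release, tests_changed} — 26 facts.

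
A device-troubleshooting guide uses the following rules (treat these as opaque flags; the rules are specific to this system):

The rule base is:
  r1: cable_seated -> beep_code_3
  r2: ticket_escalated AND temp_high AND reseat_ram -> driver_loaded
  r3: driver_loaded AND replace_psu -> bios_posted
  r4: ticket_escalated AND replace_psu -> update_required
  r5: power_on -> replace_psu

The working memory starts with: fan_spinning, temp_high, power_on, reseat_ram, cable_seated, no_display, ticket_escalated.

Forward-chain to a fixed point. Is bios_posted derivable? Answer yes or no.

yes

Round 1 — r1, r2, r5, derive beep_code_3, driver_loaded, replace_psu.
Round 2 — r3, r4, derive bios_posted, update_required.
bios_posted appears in round 2, so it is derivable.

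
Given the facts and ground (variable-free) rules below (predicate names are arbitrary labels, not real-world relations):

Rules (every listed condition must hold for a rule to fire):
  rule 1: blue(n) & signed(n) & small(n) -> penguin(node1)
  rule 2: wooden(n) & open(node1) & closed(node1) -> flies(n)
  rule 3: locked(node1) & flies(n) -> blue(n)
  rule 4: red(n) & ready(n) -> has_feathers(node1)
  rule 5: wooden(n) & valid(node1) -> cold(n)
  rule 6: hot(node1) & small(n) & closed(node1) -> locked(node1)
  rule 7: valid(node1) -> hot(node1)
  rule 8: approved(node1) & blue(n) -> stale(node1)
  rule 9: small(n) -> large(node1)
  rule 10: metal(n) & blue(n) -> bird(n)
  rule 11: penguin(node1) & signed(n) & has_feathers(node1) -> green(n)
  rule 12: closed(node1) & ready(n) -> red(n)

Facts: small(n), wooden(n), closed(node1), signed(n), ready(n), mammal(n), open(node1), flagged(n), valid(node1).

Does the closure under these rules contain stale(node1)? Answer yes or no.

no

Round 1: rule 2 [wooden(n) & open(node1) & closed(node1) -> flies(n)]; rule 5 [wooden(n) & valid(node1) -> cold(n)]; rule 7 [valid(node1) -> hot(node1)]; rule 9 [small(n) -> large(node1)]; rule 12 [closed(node1) & ready(n) -> red(n)]. Adds flies(n), cold(n), hot(node1), large(node1), red(n).
Round 2: rule 4 [red(n) & ready(n) -> has_feathers(node1)]; rule 6 [hot(node1) & small(n) & closed(node1) -> locked(node1)]. Adds has_feathers(node1), locked(node1).
Round 3: rule 3 [locked(node1) & flies(n) -> blue(n)]. Adds blue(n).
Round 4: rule 1 [blue(n) & signed(n) & small(n) -> penguin(node1)]. Adds penguin(node1).
Round 5: rule 11 [penguin(node1) & signed(n) & has_feathers(node1) -> green(n)]. Adds green(n).
Fixed point reached. stale(node1) is concluded only by rule 8; rule 8 needs approved(node1) (never derived).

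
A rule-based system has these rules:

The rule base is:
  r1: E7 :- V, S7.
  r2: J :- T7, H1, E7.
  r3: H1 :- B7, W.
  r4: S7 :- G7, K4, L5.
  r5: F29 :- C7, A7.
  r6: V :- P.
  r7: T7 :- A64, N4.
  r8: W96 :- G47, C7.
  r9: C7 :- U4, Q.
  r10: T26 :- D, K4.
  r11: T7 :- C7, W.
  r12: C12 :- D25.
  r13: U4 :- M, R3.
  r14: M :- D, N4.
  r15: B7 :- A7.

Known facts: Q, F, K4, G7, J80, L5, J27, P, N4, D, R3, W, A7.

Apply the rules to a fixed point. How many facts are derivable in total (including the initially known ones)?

25

Round 1 fires r4, r6, r10, r14, r15, giving S7, V, T26, M, B7.
Round 2 fires r1, r3, r13, giving E7, H1, U4.
Round 3 fires r9, giving C7.
Round 4 fires r5, r11, giving F29, T7.
Round 5 fires r2, giving J.
Closure: {A7, B7, C7, D, E7, F, F29, G7, H1, J, J27, J80, K4, L5, M, N4, P, Q, R3, S7, T26, T7, U4, V, W} — 25 facts.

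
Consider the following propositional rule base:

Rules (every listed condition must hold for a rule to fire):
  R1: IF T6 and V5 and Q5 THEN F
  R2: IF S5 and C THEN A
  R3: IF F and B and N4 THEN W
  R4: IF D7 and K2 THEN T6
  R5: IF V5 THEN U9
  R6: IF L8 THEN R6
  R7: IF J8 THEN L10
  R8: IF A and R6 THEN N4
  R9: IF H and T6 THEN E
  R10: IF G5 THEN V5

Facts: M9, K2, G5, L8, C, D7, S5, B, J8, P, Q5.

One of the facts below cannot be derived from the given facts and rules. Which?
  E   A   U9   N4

Round 1: R2 [IF S5 and C THEN A]; R4 [IF D7 and K2 THEN T6]; R6 [IF L8 THEN R6]; R7 [IF J8 THEN L10]; R10 [IF G5 THEN V5]. Adds A, T6, R6, L10, V5.
Round 2: R1 [IF T6 and V5 and Q5 THEN F]; R5 [IF V5 THEN U9]; R8 [IF A and R6 THEN N4]. Adds F, U9, N4.
Round 3: R3 [IF F and B and N4 THEN W]. Adds W.
Derived: A (round 1), U9 (round 2), N4 (round 2). E never appears in any round.

E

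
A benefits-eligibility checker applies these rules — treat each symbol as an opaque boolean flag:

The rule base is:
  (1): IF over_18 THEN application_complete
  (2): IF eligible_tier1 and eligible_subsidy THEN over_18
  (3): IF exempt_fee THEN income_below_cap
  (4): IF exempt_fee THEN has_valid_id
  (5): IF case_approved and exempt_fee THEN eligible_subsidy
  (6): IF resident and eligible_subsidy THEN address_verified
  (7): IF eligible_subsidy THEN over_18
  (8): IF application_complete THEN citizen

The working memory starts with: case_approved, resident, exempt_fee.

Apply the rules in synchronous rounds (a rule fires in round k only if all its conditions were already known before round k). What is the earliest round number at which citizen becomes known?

4

Round 1: (3) [IF exempt_fee THEN income_below_cap]; (4) [IF exempt_fee THEN has_valid_id]; (5) [IF case_approved and exempt_fee THEN eligible_subsidy]. Adds income_below_cap, has_valid_id, eligible_subsidy.
Round 2: (6) [IF resident and eligible_subsidy THEN address_verified]; (7) [IF eligible_subsidy THEN over_18]. Adds address_verified, over_18.
Round 3: (1) [IF over_18 THEN application_complete]. Adds application_complete.
Round 4: (8) [IF application_complete THEN citizen]. Adds citizen.
citizen first appears in round 4.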